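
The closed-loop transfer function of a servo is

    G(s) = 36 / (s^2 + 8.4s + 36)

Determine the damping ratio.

Compare the denominator to the standard form s^2 + 2ζωₙs + ωₙ².
ωₙ² = 36, so ωₙ = 6 rad/s.
2ζωₙ = 8.4, so ζ = 8.4/(2·6) = 0.7.

ζ = 0.7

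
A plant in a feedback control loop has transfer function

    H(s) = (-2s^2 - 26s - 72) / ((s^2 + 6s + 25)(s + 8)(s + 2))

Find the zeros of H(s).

s = -4, -9

Set the numerator to zero: -2s^2 - 26s - 72 = 0, i.e. -2·(s^2 + 13s + 36) = 0.
Factoring: (s + 4)(s + 9) = 0.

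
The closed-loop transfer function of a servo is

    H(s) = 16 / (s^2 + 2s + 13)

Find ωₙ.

ωₙ ≈ 3.606 rad/s

Compare the denominator to the standard form s^2 + 2ζωₙs + ωₙ².
ωₙ² = 13, so ωₙ = √13 ≈ 3.606 rad/s.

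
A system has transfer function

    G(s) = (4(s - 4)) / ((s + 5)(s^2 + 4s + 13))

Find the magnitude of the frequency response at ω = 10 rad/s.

Substitute s = j10: numerator = -16 + j40, denominator = -835 - j670.
|G(j10)| = |-16 + j40| / |-835 - j670| = 43.081 / 1070.6 ≈ 0.04024.

|G(j10)| ≈ 0.04024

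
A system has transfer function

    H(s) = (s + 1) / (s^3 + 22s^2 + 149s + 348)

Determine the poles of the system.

s = -5 ± 2j, -12

The poles are the roots of the denominator s^3 + 22s^2 + 149s + 348 = 0.
Trying s = -12: the polynomial evaluates to 0, so (s + 12) is a factor.
Dividing out leaves s^2 + 10s + 29 = 0.
The quadratic formula then gives s = -5 ± 2j.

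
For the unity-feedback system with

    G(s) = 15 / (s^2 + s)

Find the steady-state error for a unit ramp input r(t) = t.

e_ss = 0.06667

G(s) has one pole at the origin.
This is a Type 1 system. Kv = lim_{s→0} s·G(s) = 15/1.
e_ss = 1/Kv = 1/(15) = 1/15 ≈ 0.06667.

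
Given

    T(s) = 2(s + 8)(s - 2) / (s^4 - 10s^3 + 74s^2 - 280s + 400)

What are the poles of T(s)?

s = 2 ± 6j, 3 ± j

The poles are the roots of the denominator s^4 - 10s^3 + 74s^2 - 280s + 400 = 0.
No real roots exist; factor into two real quadratics: (s^2 - 4s + 40)(s^2 - 6s + 10) = 0.
Each quadratic gives a conjugate pair via the quadratic formula.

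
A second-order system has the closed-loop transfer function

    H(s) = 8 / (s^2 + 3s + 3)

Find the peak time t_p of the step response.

Comparing s^2 + 3s + 3 to s^2 + 2ζωₙs + ωₙ²: ωₙ = √3 ≈ 1.732 rad/s and ζ = 3/(2·√3) ≈ 0.8660.
ζωₙ = 3/2 = 1.5, so ω_d = ωₙ√(1−ζ²) = √(ωₙ² − (ζωₙ)²) = √(3 − 1.5²) = √0.75 ≈ 0.8660 rad/s.
t_p = π/ω_d = π/0.8660 ≈ 3.628 s.

t_p ≈ 3.628 s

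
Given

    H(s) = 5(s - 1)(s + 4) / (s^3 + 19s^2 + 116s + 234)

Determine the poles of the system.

The poles are the roots of the denominator s^3 + 19s^2 + 116s + 234 = 0.
Trying s = -9: the polynomial evaluates to 0, so (s + 9) is a factor.
Dividing out leaves s^2 + 10s + 26 = 0.
The quadratic formula then gives s = -5 ± 1j.

s = -5 ± j, -9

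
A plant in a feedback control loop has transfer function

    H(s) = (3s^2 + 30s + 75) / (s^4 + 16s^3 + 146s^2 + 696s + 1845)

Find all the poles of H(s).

The poles are the roots of the denominator s^4 + 16s^3 + 146s^2 + 696s + 1845 = 0.
No real roots exist; factor into two real quadratics: (s^2 + 10s + 41)(s^2 + 6s + 45) = 0.
Each quadratic gives a conjugate pair via the quadratic formula.

s = -5 + 4j, -5 - 4j, -3 + 6j, -3 - 6j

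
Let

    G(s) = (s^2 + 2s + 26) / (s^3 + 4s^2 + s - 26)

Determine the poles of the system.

The poles are the roots of the denominator s^3 + 4s^2 + s - 26 = 0.
Trying s = 2: the polynomial evaluates to 0, so (s - 2) is a factor.
Dividing out leaves s^2 + 6s + 13 = 0.
The quadratic formula then gives s = -3 ± 2j.

s = -3 ± 2j, 2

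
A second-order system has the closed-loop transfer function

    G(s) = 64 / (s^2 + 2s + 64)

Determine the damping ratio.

Compare the denominator to the standard form s^2 + 2ζωₙs + ωₙ².
ωₙ² = 64, so ωₙ = 8 rad/s.
2ζωₙ = 2, so ζ = 2/(2·8) = 0.125.
With ζ = 0.125 the response is underdamped.

ζ = 0.125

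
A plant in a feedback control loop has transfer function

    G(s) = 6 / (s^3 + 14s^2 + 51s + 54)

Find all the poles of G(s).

The poles are the roots of the denominator s^3 + 14s^2 + 51s + 54 = 0.
Trying s = -9: the polynomial evaluates to 0, so (s + 9) is a factor.
Dividing out leaves s^2 + 5s + 6 = 0.
Factoring the quadratic: (s + 2)(s + 3) = 0.

s = -9, -2, -3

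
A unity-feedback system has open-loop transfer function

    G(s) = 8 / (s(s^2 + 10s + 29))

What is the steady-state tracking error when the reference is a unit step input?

e_ss = 0

G(s) has one pole at the origin.
This is a Type 1 system; for a step input the steady-state error is zero.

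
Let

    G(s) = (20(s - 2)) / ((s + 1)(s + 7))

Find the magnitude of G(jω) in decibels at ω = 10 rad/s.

Substitute s = j10: numerator = -40 + j200, denominator = -93 + j80.
|G(j10)| = |-40 + j200| / |-93 + j80| = 203.96 / 122.67 ≈ 1.663.
In decibels: 20·log₁₀(1.663) ≈ 4.42 dB.

|G(j10)|_dB ≈ 4.42 dB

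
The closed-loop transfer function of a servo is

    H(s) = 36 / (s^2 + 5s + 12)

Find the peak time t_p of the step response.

t_p ≈ 1.310 s

Comparing s^2 + 5s + 12 to s^2 + 2ζωₙs + ωₙ²: ωₙ = √12 ≈ 3.464 rad/s and ζ = 5/(2·√12) ≈ 0.7217.
ζωₙ = 5/2 = 2.5, so ω_d = ωₙ√(1−ζ²) = √(ωₙ² − (ζωₙ)²) = √(12 − 2.5²) = √5.75 ≈ 2.398 rad/s.
t_p = π/ω_d = π/2.398 ≈ 1.310 s.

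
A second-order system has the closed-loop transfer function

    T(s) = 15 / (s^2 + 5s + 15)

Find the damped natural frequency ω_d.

Comparing s^2 + 5s + 15 to s^2 + 2ζωₙs + ωₙ²: ωₙ = √15 ≈ 3.873 rad/s and ζ = 5/(2·√15) ≈ 0.6455.
ζωₙ = 5/2 = 2.5, so ω_d = ωₙ√(1−ζ²) = √(ωₙ² − (ζωₙ)²) = √(15 − 2.5²) = √8.75 ≈ 2.958 rad/s.

ω_d ≈ 2.958 rad/s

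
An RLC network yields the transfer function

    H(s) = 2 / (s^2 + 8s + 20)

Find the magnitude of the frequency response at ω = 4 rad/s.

|H(j4)| ≈ 0.06202

Substitute s = j4: numerator = 2, denominator = 4 + j32.
|H(j4)| = |2| / |4 + j32| = 2 / 32.249 ≈ 0.06202.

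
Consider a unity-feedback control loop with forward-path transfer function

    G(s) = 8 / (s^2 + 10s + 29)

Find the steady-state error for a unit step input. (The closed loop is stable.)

e_ss = 0.7838

G(s) has no poles at the origin.
This is a Type 0 system. Kp = lim_{s→0} G(s) = 8/29.
e_ss = 1/(1 + Kp) = 1/(1 + 8/29) = 29/37 ≈ 0.7838.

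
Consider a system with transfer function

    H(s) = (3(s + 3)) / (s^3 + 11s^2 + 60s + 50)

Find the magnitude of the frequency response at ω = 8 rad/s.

|H(j8)| ≈ 0.03915

Substitute s = j8: numerator = 9 + j24, denominator = -654 - j32.
|H(j8)| = |9 + j24| / |-654 - j32| = 25.632 / 654.78 ≈ 0.03915.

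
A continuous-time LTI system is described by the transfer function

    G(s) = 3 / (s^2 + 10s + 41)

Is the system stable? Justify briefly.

stable

The denominator s^2 + 10s + 41 factors as (s^2 + 10s + 41), giving poles at s = -5 + 4j, -5 - 4j.
Since all poles lie strictly in the left half-plane, the system is stable.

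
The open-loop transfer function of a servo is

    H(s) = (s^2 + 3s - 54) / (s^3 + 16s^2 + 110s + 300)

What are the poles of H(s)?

The poles are the roots of the denominator s^3 + 16s^2 + 110s + 300 = 0.
Trying s = -6: the polynomial evaluates to 0, so (s + 6) is a factor.
Dividing out leaves s^2 + 10s + 50 = 0.
The quadratic formula then gives s = -5 ± 5j.

s = -5 + 5j, -5 - 5j, -6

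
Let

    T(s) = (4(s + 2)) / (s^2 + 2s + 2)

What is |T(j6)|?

|T(j6)| ≈ 0.7016

Substitute s = j6: numerator = 8 + j24, denominator = -34 + j12.
|T(j6)| = |8 + j24| / |-34 + j12| = 25.298 / 36.056 ≈ 0.7016.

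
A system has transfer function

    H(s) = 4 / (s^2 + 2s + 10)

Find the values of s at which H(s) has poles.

s = -1 + 3j, -1 - 3j

The poles are the roots of the denominator s^2 + 2s + 10 = 0.
Using the quadratic formula: s = (-2 ± √(-36))/2 = -1 ± 3j.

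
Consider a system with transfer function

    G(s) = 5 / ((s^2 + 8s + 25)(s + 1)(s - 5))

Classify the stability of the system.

The poles can be read from the denominator factors: s = -4 + 3j, -4 - 3j, -1, 5.
Since the pole(s) at s = 5 lie in the right half-plane, the system is unstable.

unstable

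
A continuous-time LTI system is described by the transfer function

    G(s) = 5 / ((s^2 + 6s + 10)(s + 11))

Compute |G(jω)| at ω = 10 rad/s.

Substitute s = j10: numerator = 5, denominator = -1590 - j240.
|G(j10)| = |5| / |-1590 - j240| = 5 / 1608.0 ≈ 0.003109.

|G(j10)| ≈ 0.003109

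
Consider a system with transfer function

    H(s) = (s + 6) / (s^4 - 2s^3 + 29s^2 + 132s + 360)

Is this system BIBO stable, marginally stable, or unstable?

unstable

The denominator s^4 - 2s^3 + 29s^2 + 132s + 360 factors as (s^2 + 4s + 8)(s^2 - 6s + 45), giving poles at s = -2 ± 2j, 3 ± 6j.
Since the pole(s) at s = 3 ± 6j lie in the right half-plane, the system is unstable.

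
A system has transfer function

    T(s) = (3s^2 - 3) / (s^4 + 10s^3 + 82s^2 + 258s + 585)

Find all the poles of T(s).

s = -3 ± 6j, -2 ± 3j

The poles are the roots of the denominator s^4 + 10s^3 + 82s^2 + 258s + 585 = 0.
No real roots exist; factor into two real quadratics: (s^2 + 6s + 45)(s^2 + 4s + 13) = 0.
Each quadratic gives a conjugate pair via the quadratic formula.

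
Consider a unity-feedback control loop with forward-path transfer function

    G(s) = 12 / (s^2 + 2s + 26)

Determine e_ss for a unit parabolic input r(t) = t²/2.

G(s) has no poles at the origin.
This is a Type 0 system; Ka = lim_{s→0} s^2·G(s) = 0, so the steady-state error for a parabola input is infinite.

e_ss = ∞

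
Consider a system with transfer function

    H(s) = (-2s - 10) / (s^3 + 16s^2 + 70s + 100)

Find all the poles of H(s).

s = -10, -3 ± j

The poles are the roots of the denominator s^3 + 16s^2 + 70s + 100 = 0.
Trying s = -10: the polynomial evaluates to 0, so (s + 10) is a factor.
Dividing out leaves s^2 + 6s + 10 = 0.
The quadratic formula then gives s = -3 ± 1j.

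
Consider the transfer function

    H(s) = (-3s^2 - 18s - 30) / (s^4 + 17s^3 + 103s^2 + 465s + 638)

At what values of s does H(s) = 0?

s = -3 ± j

Set the numerator to zero: -3s^2 - 18s - 30 = 0, i.e. -3·(s^2 + 6s + 10) = 0.
Factoring: (s^2 + 6s + 10) = 0.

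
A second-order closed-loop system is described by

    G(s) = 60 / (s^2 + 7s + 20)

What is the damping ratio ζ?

Compare the denominator to the standard form s^2 + 2ζωₙs + ωₙ².
ωₙ² = 20, so ωₙ = √20 ≈ 4.472 rad/s.
2ζωₙ = 7, so ζ = 7/(2·√20) ≈ 0.7826.

ζ ≈ 0.7826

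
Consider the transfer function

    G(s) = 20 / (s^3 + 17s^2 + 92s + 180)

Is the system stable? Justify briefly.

stable

The denominator s^3 + 17s^2 + 92s + 180 factors as (s + 9)(s^2 + 8s + 20), giving poles at s = -9, -4 ± 2j.
Since all poles lie strictly in the left half-plane, the system is stable.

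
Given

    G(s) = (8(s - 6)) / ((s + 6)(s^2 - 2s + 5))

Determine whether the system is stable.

unstable

The poles can be read from the denominator factors: s = -6, 1 + 2j, 1 - 2j.
Since the pole(s) at s = 1 ± 2j lie in the right half-plane, the system is unstable.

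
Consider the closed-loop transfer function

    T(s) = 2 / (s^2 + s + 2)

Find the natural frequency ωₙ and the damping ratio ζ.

Compare the denominator to the standard form s^2 + 2ζωₙs + ωₙ².
ωₙ² = 2, so ωₙ = √2 ≈ 1.414 rad/s.
2ζωₙ = 1, so ζ = 1/(2·√2) ≈ 0.3536.

ωₙ ≈ 1.414 rad/s, ζ ≈ 0.3536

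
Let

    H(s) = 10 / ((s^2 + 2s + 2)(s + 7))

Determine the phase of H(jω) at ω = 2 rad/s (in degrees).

At s = j2: numerator = 10, denominator = -22 + j24.
∠H = ∠num − ∠den = 0° − (132.51°) = -132.5°.

∠H(j2) ≈ -132.5°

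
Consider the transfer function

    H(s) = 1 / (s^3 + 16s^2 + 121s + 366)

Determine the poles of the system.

The poles are the roots of the denominator s^3 + 16s^2 + 121s + 366 = 0.
Trying s = -6: the polynomial evaluates to 0, so (s + 6) is a factor.
Dividing out leaves s^2 + 10s + 61 = 0.
The quadratic formula then gives s = -5 ± 6j.

s = -5 ± 6j, -6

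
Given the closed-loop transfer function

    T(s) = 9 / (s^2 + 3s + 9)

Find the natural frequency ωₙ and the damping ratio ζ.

Compare the denominator to the standard form s^2 + 2ζωₙs + ωₙ².
ωₙ² = 9, so ωₙ = 3 rad/s.
2ζωₙ = 3, so ζ = 3/(2·3) = 0.5.

ωₙ = 3 rad/s, ζ = 0.5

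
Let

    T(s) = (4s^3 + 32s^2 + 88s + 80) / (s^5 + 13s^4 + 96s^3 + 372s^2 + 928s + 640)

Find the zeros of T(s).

Set the numerator to zero: 4s^3 + 32s^2 + 88s + 80 = 0, i.e. 4·(s^3 + 8s^2 + 22s + 20) = 0.
Factoring: (s^2 + 6s + 10)(s + 2) = 0.

s = -3 ± j, -2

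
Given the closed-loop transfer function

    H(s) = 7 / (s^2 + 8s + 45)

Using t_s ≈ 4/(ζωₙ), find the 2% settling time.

t_s ≈ 1 s

Comparing s^2 + 8s + 45 to s^2 + 2ζωₙs + ωₙ²: ωₙ = √45 ≈ 6.708 rad/s and ζ = 8/(2·√45) ≈ 0.5963.
ζωₙ = 8/2 = 4, so t_s ≈ 4/(ζωₙ) = 4/4 = 1 s.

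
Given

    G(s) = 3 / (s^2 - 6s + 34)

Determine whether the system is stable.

unstable

The denominator s^2 - 6s + 34 factors as (s^2 - 6s + 34), giving poles at s = 3 + 5j, 3 - 5j.
Since the pole(s) at s = 3 + 5j, 3 - 5j lie in the right half-plane, the system is unstable.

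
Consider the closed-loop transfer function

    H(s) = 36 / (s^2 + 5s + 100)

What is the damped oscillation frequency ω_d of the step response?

Comparing s^2 + 5s + 100 to s^2 + 2ζωₙs + ωₙ²: ωₙ = 10 rad/s and ζ = 5/(2·10) = 0.25.
ζωₙ = 5/2 = 2.5, so ω_d = ωₙ√(1−ζ²) = √(ωₙ² − (ζωₙ)²) = √(100 − 2.5²) = √93.75 ≈ 9.682 rad/s.

ω_d ≈ 9.682 rad/s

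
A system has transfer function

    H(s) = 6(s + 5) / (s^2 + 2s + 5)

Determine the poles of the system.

s = -1 + 2j, -1 - 2j

The poles are the roots of the denominator s^2 + 2s + 5 = 0.
Using the quadratic formula: s = (-2 ± √(-16))/2 = -1 ± 2j.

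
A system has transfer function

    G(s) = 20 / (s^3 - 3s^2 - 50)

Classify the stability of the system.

unstable

The denominator s^3 - 3s^2 - 50 factors as (s^2 + 2s + 10)(s - 5), giving poles at s = -1 ± 3j, 5.
Since the pole(s) at s = 5 lie in the right half-plane, the system is unstable.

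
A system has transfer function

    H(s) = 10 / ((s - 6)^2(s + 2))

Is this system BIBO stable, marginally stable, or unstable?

The poles can be read from the denominator factors: s = 6, -2, 6.
Since the pole(s) at s = 6, 6 lie in the right half-plane, the system is unstable.

unstable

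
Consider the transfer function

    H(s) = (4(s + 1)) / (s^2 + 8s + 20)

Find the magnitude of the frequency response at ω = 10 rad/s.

Substitute s = j10: numerator = 4 + j40, denominator = -80 + j80.
|H(j10)| = |4 + j40| / |-80 + j80| = 40.200 / 113.14 ≈ 0.3553.

|H(j10)| ≈ 0.3553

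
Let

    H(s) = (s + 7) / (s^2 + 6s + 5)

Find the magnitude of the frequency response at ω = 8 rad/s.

Substitute s = j8: numerator = 7 + j8, denominator = -59 + j48.
|H(j8)| = |7 + j8| / |-59 + j48| = 10.630 / 76.059 ≈ 0.1398.

|H(j8)| ≈ 0.1398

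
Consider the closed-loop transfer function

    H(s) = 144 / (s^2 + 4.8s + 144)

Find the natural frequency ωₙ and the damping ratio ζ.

ωₙ = 12 rad/s, ζ = 0.2

Compare the denominator to the standard form s^2 + 2ζωₙs + ωₙ².
ωₙ² = 144, so ωₙ = 12 rad/s.
2ζωₙ = 4.8, so ζ = 4.8/(2·12) = 0.2.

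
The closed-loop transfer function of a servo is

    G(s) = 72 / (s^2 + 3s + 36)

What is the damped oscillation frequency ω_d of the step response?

Comparing s^2 + 3s + 36 to s^2 + 2ζωₙs + ωₙ²: ωₙ = 6 rad/s and ζ = 3/(2·6) = 0.25.
ζωₙ = 3/2 = 1.5, so ω_d = ωₙ√(1−ζ²) = √(ωₙ² − (ζωₙ)²) = √(36 − 1.5²) = √33.75 ≈ 5.809 rad/s.

ω_d ≈ 5.809 rad/s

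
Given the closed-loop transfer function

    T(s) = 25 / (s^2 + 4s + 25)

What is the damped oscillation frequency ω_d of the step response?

Comparing s^2 + 4s + 25 to s^2 + 2ζωₙs + ωₙ²: ωₙ = 5 rad/s and ζ = 4/(2·5) = 0.4.
ζωₙ = 4/2 = 2, so ω_d = ωₙ√(1−ζ²) = √(ωₙ² − (ζωₙ)²) = √(25 − 2²) = √21 ≈ 4.583 rad/s.

ω_d ≈ 4.583 rad/s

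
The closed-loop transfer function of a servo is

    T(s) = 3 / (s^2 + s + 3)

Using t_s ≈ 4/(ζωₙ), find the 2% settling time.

t_s ≈ 8 s

Comparing s^2 + s + 3 to s^2 + 2ζωₙs + ωₙ²: ωₙ = √3 ≈ 1.732 rad/s and ζ = 1/(2·√3) ≈ 0.2887.
ζωₙ = 1/2 = 0.5, so t_s ≈ 4/(ζωₙ) = 4/0.5 = 8 s.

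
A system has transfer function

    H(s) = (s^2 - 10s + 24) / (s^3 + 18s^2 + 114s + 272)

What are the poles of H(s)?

s = -5 + 3j, -5 - 3j, -8

The poles are the roots of the denominator s^3 + 18s^2 + 114s + 272 = 0.
Trying s = -8: the polynomial evaluates to 0, so (s + 8) is a factor.
Dividing out leaves s^2 + 10s + 34 = 0.
The quadratic formula then gives s = -5 ± 3j.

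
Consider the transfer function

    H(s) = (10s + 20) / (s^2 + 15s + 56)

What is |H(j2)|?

Substitute s = j2: numerator = 20 + j20, denominator = 52 + j30.
|H(j2)| = |20 + j20| / |52 + j30| = 28.284 / 60.033 ≈ 0.4711.

|H(j2)| ≈ 0.4711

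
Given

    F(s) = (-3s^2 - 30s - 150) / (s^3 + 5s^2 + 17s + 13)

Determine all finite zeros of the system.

Set the numerator to zero: -3s^2 - 30s - 150 = 0, i.e. -3·(s^2 + 10s + 50) = 0.
Factoring: (s^2 + 10s + 50) = 0.

s = -5 + 5j, -5 - 5j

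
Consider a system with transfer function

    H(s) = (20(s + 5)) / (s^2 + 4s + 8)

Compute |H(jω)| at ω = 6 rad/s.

Substitute s = j6: numerator = 100 + j120, denominator = -28 + j24.
|H(j6)| = |100 + j120| / |-28 + j24| = 156.20 / 36.878 ≈ 4.236.

|H(j6)| ≈ 4.236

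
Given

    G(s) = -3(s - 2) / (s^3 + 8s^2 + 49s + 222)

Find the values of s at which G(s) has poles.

s = -1 ± 6j, -6

The poles are the roots of the denominator s^3 + 8s^2 + 49s + 222 = 0.
Trying s = -6: the polynomial evaluates to 0, so (s + 6) is a factor.
Dividing out leaves s^2 + 2s + 37 = 0.
The quadratic formula then gives s = -1 ± 6j.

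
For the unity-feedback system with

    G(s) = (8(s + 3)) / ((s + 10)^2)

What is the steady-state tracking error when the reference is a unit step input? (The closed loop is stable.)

G(s) has no poles at the origin.
This is a Type 0 system. Kp = lim_{s→0} G(s) = 24/100 = 6/25.
e_ss = 1/(1 + Kp) = 1/(1 + 6/25) = 25/31 ≈ 0.8065.

e_ss = 0.8065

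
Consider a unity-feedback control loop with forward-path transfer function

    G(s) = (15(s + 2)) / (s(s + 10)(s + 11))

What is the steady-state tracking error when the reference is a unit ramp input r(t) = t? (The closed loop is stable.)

e_ss = 3.667

G(s) has one pole at the origin.
This is a Type 1 system. Kv = lim_{s→0} s·G(s) = 30/110 = 3/11.
e_ss = 1/Kv = 1/(3/11) = 11/3 ≈ 3.667.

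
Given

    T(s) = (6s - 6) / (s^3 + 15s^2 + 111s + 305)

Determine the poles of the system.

The poles are the roots of the denominator s^3 + 15s^2 + 111s + 305 = 0.
Trying s = -5: the polynomial evaluates to 0, so (s + 5) is a factor.
Dividing out leaves s^2 + 10s + 61 = 0.
The quadratic formula then gives s = -5 ± 6j.

s = -5 ± 6j, -5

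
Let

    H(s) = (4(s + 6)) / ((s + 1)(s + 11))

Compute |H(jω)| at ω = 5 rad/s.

|H(j5)| ≈ 0.5071

Substitute s = j5: numerator = 24 + j20, denominator = -14 + j60.
|H(j5)| = |24 + j20| / |-14 + j60| = 31.241 / 61.612 ≈ 0.5071.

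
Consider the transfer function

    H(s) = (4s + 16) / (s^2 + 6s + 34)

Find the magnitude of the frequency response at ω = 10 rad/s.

|H(j10)| ≈ 0.4830

Substitute s = j10: numerator = 16 + j40, denominator = -66 + j60.
|H(j10)| = |16 + j40| / |-66 + j60| = 43.081 / 89.196 ≈ 0.4830.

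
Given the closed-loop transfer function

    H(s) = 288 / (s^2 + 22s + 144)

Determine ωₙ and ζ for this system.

ωₙ = 12 rad/s, ζ ≈ 0.9167

Compare the denominator to the standard form s^2 + 2ζωₙs + ωₙ².
ωₙ² = 144, so ωₙ = 12 rad/s.
2ζωₙ = 22, so ζ = 22/(2·12) ≈ 0.9167.
With ζ = 0.9167 the response is underdamped.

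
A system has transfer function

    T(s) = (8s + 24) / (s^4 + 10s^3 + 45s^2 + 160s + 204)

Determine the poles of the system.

s = -1 + 4j, -1 - 4j, -2, -6

The poles are the roots of the denominator s^4 + 10s^3 + 45s^2 + 160s + 204 = 0.
Trying s = -2: the polynomial evaluates to 0, so (s + 2) is a factor.
Dividing out leaves s^3 + 8s^2 + 29s + 102 = 0.
This factors further as (s^2 + 2s + 17)(s + 6) = 0.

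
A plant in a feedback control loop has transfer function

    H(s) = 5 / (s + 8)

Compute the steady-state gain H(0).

Set s = 0: H(0) = (5) / (8) = 5/8.

H(0) = 5/8 ≈ 0.6250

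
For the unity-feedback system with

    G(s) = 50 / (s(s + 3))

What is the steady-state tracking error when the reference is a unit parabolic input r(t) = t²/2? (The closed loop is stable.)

G(s) has one pole at the origin.
This is a Type 1 system; Ka = lim_{s→0} s^2·G(s) = 0, so the steady-state error for a parabola input is infinite.

e_ss = ∞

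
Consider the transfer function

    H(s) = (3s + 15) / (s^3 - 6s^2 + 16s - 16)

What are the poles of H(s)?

The poles are the roots of the denominator s^3 - 6s^2 + 16s - 16 = 0.
Trying s = 2: the polynomial evaluates to 0, so (s - 2) is a factor.
Dividing out leaves s^2 - 4s + 8 = 0.
The quadratic formula then gives s = 2 ± 2j.

s = 2, 2 ± 2j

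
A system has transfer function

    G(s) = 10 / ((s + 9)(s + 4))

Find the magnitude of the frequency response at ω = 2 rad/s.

Substitute s = j2: numerator = 10, denominator = 32 + j26.
|G(j2)| = |10| / |32 + j26| = 10 / 41.231 ≈ 0.2425.

|G(j2)| ≈ 0.2425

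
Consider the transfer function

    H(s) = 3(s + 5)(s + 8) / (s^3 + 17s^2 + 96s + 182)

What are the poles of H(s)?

The poles are the roots of the denominator s^3 + 17s^2 + 96s + 182 = 0.
Trying s = -7: the polynomial evaluates to 0, so (s + 7) is a factor.
Dividing out leaves s^2 + 10s + 26 = 0.
The quadratic formula then gives s = -5 ± 1j.

s = -5 + j, -5 - j, -7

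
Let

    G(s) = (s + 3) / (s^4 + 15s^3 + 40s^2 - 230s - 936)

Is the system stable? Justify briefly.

unstable

The denominator s^4 + 15s^3 + 40s^2 - 230s - 936 factors as (s - 4)(s^2 + 10s + 26)(s + 9), giving poles at s = 4, -5 + j, -5 - j, -9.
Since the pole(s) at s = 4 lie in the right half-plane, the system is unstable.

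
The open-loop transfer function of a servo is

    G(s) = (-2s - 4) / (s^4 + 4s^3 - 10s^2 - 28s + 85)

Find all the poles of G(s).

The poles are the roots of the denominator s^4 + 4s^3 - 10s^2 - 28s + 85 = 0.
No real roots exist; factor into two real quadratics: (s^2 - 4s + 5)(s^2 + 8s + 17) = 0.
Each quadratic gives a conjugate pair via the quadratic formula.

s = 2 ± j, -4 ± j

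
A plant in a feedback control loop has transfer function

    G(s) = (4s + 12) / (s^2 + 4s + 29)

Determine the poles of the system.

s = -2 + 5j, -2 - 5j

The poles are the roots of the denominator s^2 + 4s + 29 = 0.
Using the quadratic formula: s = (-4 ± √(-100))/2 = -2 ± 5j.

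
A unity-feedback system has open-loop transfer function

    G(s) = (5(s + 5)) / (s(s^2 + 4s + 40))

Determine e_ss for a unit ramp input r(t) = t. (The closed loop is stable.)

G(s) has one pole at the origin.
This is a Type 1 system. Kv = lim_{s→0} s·G(s) = 25/40 = 5/8.
e_ss = 1/Kv = 1/(5/8) = 8/5 ≈ 1.600.

e_ss = 1.600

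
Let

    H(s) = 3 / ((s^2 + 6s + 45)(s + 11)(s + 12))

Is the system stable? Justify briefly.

The poles can be read from the denominator factors: s = -3 ± 6j, -11, -12.
Since all poles lie strictly in the left half-plane, the system is stable.

stable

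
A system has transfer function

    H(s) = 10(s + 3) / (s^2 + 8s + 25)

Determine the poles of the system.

s = -4 + 3j, -4 - 3j

The poles are the roots of the denominator s^2 + 8s + 25 = 0.
Using the quadratic formula: s = (-8 ± √(-36))/2 = -4 ± 3j.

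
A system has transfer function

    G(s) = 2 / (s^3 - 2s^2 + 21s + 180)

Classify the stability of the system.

The denominator s^3 - 2s^2 + 21s + 180 factors as (s^2 - 6s + 45)(s + 4), giving poles at s = 3 ± 6j, -4.
Since the pole(s) at s = 3 ± 6j lie in the right half-plane, the system is unstable.

unstable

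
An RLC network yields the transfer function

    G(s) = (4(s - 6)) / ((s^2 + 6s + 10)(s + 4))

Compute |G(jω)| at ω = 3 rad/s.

Substitute s = j3: numerator = -24 + j12, denominator = -50 + j75.
|G(j3)| = |-24 + j12| / |-50 + j75| = 26.833 / 90.139 ≈ 0.2977.

|G(j3)| ≈ 0.2977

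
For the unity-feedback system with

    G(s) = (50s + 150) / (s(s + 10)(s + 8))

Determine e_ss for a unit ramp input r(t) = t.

G(s) has one pole at the origin.
This is a Type 1 system. Kv = lim_{s→0} s·G(s) = 150/80 = 15/8.
e_ss = 1/Kv = 1/(15/8) = 8/15 ≈ 0.5333.

e_ss = 0.5333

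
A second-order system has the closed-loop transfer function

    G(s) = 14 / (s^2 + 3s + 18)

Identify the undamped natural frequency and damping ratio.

ωₙ ≈ 4.243 rad/s, ζ ≈ 0.3536

Compare the denominator to the standard form s^2 + 2ζωₙs + ωₙ².
ωₙ² = 18, so ωₙ = √18 ≈ 4.243 rad/s.
2ζωₙ = 3, so ζ = 3/(2·√18) ≈ 0.3536.
With ζ = 0.3536 the response is underdamped.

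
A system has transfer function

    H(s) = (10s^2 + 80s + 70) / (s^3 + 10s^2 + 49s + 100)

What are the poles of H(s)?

The poles are the roots of the denominator s^3 + 10s^2 + 49s + 100 = 0.
Trying s = -4: the polynomial evaluates to 0, so (s + 4) is a factor.
Dividing out leaves s^2 + 6s + 25 = 0.
The quadratic formula then gives s = -3 ± 4j.

s = -3 + 4j, -3 - 4j, -4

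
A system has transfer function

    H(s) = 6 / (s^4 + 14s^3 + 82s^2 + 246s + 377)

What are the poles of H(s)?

s = -5 ± 2j, -2 ± 3j

The poles are the roots of the denominator s^4 + 14s^3 + 82s^2 + 246s + 377 = 0.
No real roots exist; factor into two real quadratics: (s^2 + 10s + 29)(s^2 + 4s + 13) = 0.
Each quadratic gives a conjugate pair via the quadratic formula.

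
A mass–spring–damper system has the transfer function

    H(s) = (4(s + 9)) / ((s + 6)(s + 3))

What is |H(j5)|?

|H(j5)| ≈ 0.9043

Substitute s = j5: numerator = 36 + j20, denominator = -7 + j45.
|H(j5)| = |36 + j20| / |-7 + j45| = 41.183 / 45.541 ≈ 0.9043.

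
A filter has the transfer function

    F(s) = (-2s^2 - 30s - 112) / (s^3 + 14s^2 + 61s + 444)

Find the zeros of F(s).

Set the numerator to zero: -2s^2 - 30s - 112 = 0, i.e. -2·(s^2 + 15s + 56) = 0.
Factoring: (s + 7)(s + 8) = 0.

s = -7, -8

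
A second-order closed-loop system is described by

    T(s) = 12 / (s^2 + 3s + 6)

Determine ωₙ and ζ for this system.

Compare the denominator to the standard form s^2 + 2ζωₙs + ωₙ².
ωₙ² = 6, so ωₙ = √6 ≈ 2.449 rad/s.
2ζωₙ = 3, so ζ = 3/(2·√6) ≈ 0.6124.

ωₙ ≈ 2.449 rad/s, ζ ≈ 0.6124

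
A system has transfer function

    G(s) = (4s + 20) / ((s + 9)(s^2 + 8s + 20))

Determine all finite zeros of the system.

s = -5

Set the numerator to zero: 4s + 20 = 0, i.e. 4·(s + 5) = 0.
So s = -5.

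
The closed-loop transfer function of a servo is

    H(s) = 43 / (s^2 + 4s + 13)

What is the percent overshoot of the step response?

Comparing s^2 + 4s + 13 to s^2 + 2ζωₙs + ωₙ²: ωₙ = √13 ≈ 3.606 rad/s and ζ = 4/(2·√13) ≈ 0.5547.
%OS = 100·exp(−πζ/√(1−ζ²)) = 100·exp(−π·0.5547/√(1−0.5547²)) ≈ 12.3%.

%OS ≈ 12.3%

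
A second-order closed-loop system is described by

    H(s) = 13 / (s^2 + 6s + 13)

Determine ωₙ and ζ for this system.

ωₙ ≈ 3.606 rad/s, ζ ≈ 0.8321

Compare the denominator to the standard form s^2 + 2ζωₙs + ωₙ².
ωₙ² = 13, so ωₙ = √13 ≈ 3.606 rad/s.
2ζωₙ = 6, so ζ = 6/(2·√13) ≈ 0.8321.
With ζ = 0.8321 the response is underdamped.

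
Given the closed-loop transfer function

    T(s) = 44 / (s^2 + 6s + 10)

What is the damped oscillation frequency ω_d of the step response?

ω_d = 1 rad/s

Comparing s^2 + 6s + 10 to s^2 + 2ζωₙs + ωₙ²: ωₙ = √10 ≈ 3.162 rad/s and ζ = 6/(2·√10) ≈ 0.9487.
ζωₙ = 6/2 = 3, so ω_d = ωₙ√(1−ζ²) = √(ωₙ² − (ζωₙ)²) = √(10 − 3²) = √1 = 1 rad/s.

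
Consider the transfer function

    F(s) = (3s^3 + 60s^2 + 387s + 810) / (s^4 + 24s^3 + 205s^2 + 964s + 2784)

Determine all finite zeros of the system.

Set the numerator to zero: 3s^3 + 60s^2 + 387s + 810 = 0, i.e. 3·(s^3 + 20s^2 + 129s + 270) = 0.
Factoring: (s + 6)(s + 9)(s + 5) = 0.

s = -6, -9, -5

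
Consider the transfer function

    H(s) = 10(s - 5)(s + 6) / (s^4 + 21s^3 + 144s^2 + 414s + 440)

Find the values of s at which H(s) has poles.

s = -4, -11, -3 + j, -3 - j

The poles are the roots of the denominator s^4 + 21s^3 + 144s^2 + 414s + 440 = 0.
Trying s = -4: the polynomial evaluates to 0, so (s + 4) is a factor.
Dividing out leaves s^3 + 17s^2 + 76s + 110 = 0.
This factors further as (s + 11)(s^2 + 6s + 10) = 0.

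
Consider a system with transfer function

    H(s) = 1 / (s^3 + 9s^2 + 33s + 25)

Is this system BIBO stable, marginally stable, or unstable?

stable

The denominator s^3 + 9s^2 + 33s + 25 factors as (s^2 + 8s + 25)(s + 1), giving poles at s = -4 ± 3j, -1.
Since all poles lie strictly in the left half-plane, the system is stable.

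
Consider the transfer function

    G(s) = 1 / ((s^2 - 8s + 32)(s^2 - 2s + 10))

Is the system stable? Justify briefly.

unstable

The poles can be read from the denominator factors: s = 4 + 4j, 4 - 4j, 1 + 3j, 1 - 3j.
Since the pole(s) at s = 4 ± 4j, 1 ± 3j lie in the right half-plane, the system is unstable.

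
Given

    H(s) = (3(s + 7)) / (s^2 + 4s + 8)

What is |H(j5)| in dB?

Substitute s = j5: numerator = 21 + j15, denominator = -17 + j20.
|H(j5)| = |21 + j15| / |-17 + j20| = 25.807 / 26.249 ≈ 0.9832.
In decibels: 20·log₁₀(0.9832) ≈ -0.147 dB.

|H(j5)|_dB ≈ -0.147 dB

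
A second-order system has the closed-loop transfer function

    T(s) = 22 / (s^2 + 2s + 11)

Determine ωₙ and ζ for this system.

ωₙ ≈ 3.317 rad/s, ζ ≈ 0.3015

Compare the denominator to the standard form s^2 + 2ζωₙs + ωₙ².
ωₙ² = 11, so ωₙ = √11 ≈ 3.317 rad/s.
2ζωₙ = 2, so ζ = 2/(2·√11) ≈ 0.3015.
With ζ = 0.3015 the response is underdamped.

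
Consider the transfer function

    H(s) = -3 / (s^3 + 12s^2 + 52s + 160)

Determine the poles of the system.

s = -2 + 4j, -2 - 4j, -8

The poles are the roots of the denominator s^3 + 12s^2 + 52s + 160 = 0.
Trying s = -8: the polynomial evaluates to 0, so (s + 8) is a factor.
Dividing out leaves s^2 + 4s + 20 = 0.
The quadratic formula then gives s = -2 ± 4j.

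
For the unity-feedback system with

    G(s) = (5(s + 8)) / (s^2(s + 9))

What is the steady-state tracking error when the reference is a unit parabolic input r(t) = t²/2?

e_ss = 0.2250

G(s) has 2 poles at the origin.
This is a Type 2 system. Ka = lim_{s→0} s^2·G(s) = 40/9.
e_ss = 1/Ka = 1/(40/9) = 9/40 ≈ 0.2250.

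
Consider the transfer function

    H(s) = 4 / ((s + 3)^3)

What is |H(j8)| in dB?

|H(j8)|_dB ≈ -43.9 dB

Substitute s = j8: numerator = 4, denominator = -549 - j296.
|H(j8)| = |4| / |-549 - j296| = 4 / 623.71 ≈ 0.006413.
In decibels: 20·log₁₀(0.006413) ≈ -43.9 dB.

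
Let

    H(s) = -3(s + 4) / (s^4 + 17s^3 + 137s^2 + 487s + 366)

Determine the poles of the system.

The poles are the roots of the denominator s^4 + 17s^3 + 137s^2 + 487s + 366 = 0.
Trying s = -1: the polynomial evaluates to 0, so (s + 1) is a factor.
Dividing out leaves s^3 + 16s^2 + 121s + 366 = 0.
This factors further as (s^2 + 10s + 61)(s + 6) = 0.

s = -5 + 6j, -5 - 6j, -1, -6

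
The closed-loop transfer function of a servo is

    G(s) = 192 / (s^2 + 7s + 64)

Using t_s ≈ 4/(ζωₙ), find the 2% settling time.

Comparing s^2 + 7s + 64 to s^2 + 2ζωₙs + ωₙ²: ωₙ = 8 rad/s and ζ = 7/(2·8) = 0.4375.
ζωₙ = 7/2 = 3.5, so t_s ≈ 4/(ζωₙ) = 4/3.5 ≈ 1.143 s.

t_s ≈ 1.143 s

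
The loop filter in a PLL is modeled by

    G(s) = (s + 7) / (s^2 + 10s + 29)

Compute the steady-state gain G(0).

G(0) = 7/29 ≈ 0.2414

Set s = 0: G(0) = (7) / (29) = 7/29.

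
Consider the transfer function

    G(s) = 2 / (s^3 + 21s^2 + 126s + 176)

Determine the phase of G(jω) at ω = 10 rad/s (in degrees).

At s = j10: numerator = 2, denominator = -1924 + j260.
∠G = ∠num − ∠den = 0° − (172.30°) = -172.3°.

∠G(j10) ≈ -172.3°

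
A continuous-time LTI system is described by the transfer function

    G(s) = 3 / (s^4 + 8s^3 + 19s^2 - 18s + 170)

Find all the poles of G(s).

The poles are the roots of the denominator s^4 + 8s^3 + 19s^2 - 18s + 170 = 0.
No real roots exist; factor into two real quadratics: (s^2 - 2s + 5)(s^2 + 10s + 34) = 0.
Each quadratic gives a conjugate pair via the quadratic formula.

s = 1 ± 2j, -5 ± 3j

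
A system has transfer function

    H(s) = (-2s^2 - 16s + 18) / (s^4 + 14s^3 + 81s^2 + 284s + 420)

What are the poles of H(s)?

s = -2 ± 4j, -7, -3

The poles are the roots of the denominator s^4 + 14s^3 + 81s^2 + 284s + 420 = 0.
Trying s = -7: the polynomial evaluates to 0, so (s + 7) is a factor.
Dividing out leaves s^3 + 7s^2 + 32s + 60 = 0.
This factors further as (s^2 + 4s + 20)(s + 3) = 0.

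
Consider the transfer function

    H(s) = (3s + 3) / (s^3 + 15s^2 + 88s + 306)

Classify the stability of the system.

stable

The denominator s^3 + 15s^2 + 88s + 306 factors as (s + 9)(s^2 + 6s + 34), giving poles at s = -9, -3 ± 5j.
Since all poles lie strictly in the left half-plane, the system is stable.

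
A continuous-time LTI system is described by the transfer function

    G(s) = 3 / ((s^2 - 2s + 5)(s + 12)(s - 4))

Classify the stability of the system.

The poles can be read from the denominator factors: s = 1 + 2j, 1 - 2j, -12, 4.
Since the pole(s) at s = 1 ± 2j, 4 lie in the right half-plane, the system is unstable.

unstable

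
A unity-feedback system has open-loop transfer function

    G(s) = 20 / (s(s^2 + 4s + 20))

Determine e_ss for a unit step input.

G(s) has one pole at the origin.
This is a Type 1 system; for a step input the steady-state error is zero.

e_ss = 0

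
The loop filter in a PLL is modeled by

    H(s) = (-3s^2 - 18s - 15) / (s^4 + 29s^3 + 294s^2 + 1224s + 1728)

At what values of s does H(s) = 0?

s = -1, -5

Set the numerator to zero: -3s^2 - 18s - 15 = 0, i.e. -3·(s^2 + 6s + 5) = 0.
Factoring: (s + 1)(s + 5) = 0.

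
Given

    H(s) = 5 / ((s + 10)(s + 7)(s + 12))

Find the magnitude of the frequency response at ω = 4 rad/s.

|H(j4)| ≈ 0.004552

Substitute s = j4: numerator = 5, denominator = 376 + j1032.
|H(j4)| = |5| / |376 + j1032| = 5 / 1098.4 ≈ 0.004552.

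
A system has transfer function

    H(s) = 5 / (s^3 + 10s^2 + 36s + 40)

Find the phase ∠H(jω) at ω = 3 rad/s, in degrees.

∠H(j3) ≈ -121.7°

At s = j3: numerator = 5, denominator = -50 + j81.
∠H = ∠num − ∠den = 0° − (121.69°) = -121.7°.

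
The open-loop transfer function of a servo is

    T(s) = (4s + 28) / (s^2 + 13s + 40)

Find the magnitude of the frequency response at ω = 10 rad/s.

Substitute s = j10: numerator = 28 + j40, denominator = -60 + j130.
|T(j10)| = |28 + j40| / |-60 + j130| = 48.826 / 143.18 ≈ 0.3410.

|T(j10)| ≈ 0.3410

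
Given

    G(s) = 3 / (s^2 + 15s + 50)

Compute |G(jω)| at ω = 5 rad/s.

|G(j5)| ≈ 0.03795

Substitute s = j5: numerator = 3, denominator = 25 + j75.
|G(j5)| = |3| / |25 + j75| = 3 / 79.057 ≈ 0.03795.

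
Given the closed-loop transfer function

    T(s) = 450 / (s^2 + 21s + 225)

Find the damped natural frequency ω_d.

Comparing s^2 + 21s + 225 to s^2 + 2ζωₙs + ωₙ²: ωₙ = 15 rad/s and ζ = 21/(2·15) = 0.7.
ζωₙ = 21/2 = 10.5, so ω_d = ωₙ√(1−ζ²) = √(ωₙ² − (ζωₙ)²) = √(225 − 10.5²) = √114.75 ≈ 10.71 rad/s.

ω_d ≈ 10.71 rad/s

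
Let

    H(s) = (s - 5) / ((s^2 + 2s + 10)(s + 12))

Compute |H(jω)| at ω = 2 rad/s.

Substitute s = j2: numerator = -5 + j2, denominator = 64 + j60.
|H(j2)| = |-5 + j2| / |64 + j60| = 5.3852 / 87.727 ≈ 0.06139.

|H(j2)| ≈ 0.06139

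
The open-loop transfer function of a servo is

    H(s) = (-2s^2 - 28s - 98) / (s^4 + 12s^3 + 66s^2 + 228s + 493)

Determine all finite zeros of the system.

Set the numerator to zero: -2s^2 - 28s - 98 = 0, i.e. -2·(s^2 + 14s + 49) = 0.
Factoring: (s + 7)^2 = 0.

s = -7, -7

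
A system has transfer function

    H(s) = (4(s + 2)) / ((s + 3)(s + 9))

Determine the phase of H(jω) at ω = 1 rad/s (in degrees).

At s = j1: numerator = 8 + j4, denominator = 26 + j12.
∠H = ∠num − ∠den = 26.565° − (24.775°) = 1.790°.

∠H(j1) ≈ 1.790°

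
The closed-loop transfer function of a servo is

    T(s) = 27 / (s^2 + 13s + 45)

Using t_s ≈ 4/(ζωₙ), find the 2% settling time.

Comparing s^2 + 13s + 45 to s^2 + 2ζωₙs + ωₙ²: ωₙ = √45 ≈ 6.708 rad/s and ζ = 13/(2·√45) ≈ 0.9690.
ζωₙ = 13/2 = 6.5, so t_s ≈ 4/(ζωₙ) = 4/6.5 ≈ 0.6154 s.

t_s ≈ 0.6154 s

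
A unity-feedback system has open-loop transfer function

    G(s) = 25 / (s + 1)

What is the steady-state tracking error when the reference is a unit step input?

e_ss = 0.03846

G(s) has no poles at the origin.
This is a Type 0 system. Kp = lim_{s→0} G(s) = 25/1.
e_ss = 1/(1 + Kp) = 1/(1 + 25) = 1/26 ≈ 0.03846.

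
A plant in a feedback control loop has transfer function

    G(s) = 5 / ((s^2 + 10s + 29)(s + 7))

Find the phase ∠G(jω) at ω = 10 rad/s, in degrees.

∠G(j10) ≈ 179.6°

At s = j10: numerator = 5, denominator = -1497 - j10.
∠G = ∠num − ∠den = 0° − (-179.62°) = 179.6°.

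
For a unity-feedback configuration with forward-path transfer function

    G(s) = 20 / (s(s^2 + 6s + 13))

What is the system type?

The denominator has 1 factor of s at the origin (free integrator), so this is a Type 1 system.

Type 1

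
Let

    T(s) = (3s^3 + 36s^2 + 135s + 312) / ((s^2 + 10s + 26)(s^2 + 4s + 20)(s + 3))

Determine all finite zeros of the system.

s = -2 ± 3j, -8

Set the numerator to zero: 3s^3 + 36s^2 + 135s + 312 = 0, i.e. 3·(s^3 + 12s^2 + 45s + 104) = 0.
Factoring: (s^2 + 4s + 13)(s + 8) = 0.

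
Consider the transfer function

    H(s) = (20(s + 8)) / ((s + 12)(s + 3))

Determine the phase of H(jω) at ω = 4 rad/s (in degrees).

At s = j4: numerator = 160 + j80, denominator = 20 + j60.
∠H = ∠num − ∠den = 26.565° − (71.565°) = -45°.

∠H(j4) ≈ -45°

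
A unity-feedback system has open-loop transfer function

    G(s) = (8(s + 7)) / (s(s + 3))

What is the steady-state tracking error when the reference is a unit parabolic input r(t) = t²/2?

G(s) has one pole at the origin.
This is a Type 1 system; Ka = lim_{s→0} s^2·G(s) = 0, so the steady-state error for a parabola input is infinite.

e_ss = ∞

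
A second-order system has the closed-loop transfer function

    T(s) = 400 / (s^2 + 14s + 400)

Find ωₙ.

Compare the denominator to the standard form s^2 + 2ζωₙs + ωₙ².
ωₙ² = 400, so ωₙ = 20 rad/s.

ωₙ = 20 rad/s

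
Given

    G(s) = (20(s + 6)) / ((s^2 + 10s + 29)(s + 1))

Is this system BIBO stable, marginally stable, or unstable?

The poles can be read from the denominator factors: s = -5 ± 2j, -1.
Since all poles lie strictly in the left half-plane, the system is stable.

stable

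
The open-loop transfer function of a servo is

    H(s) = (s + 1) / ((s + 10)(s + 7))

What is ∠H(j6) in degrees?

∠H(j6) ≈ 8.973°

At s = j6: numerator = 1 + j6, denominator = 34 + j102.
∠H = ∠num − ∠den = 80.538° − (71.565°) = 8.973°.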